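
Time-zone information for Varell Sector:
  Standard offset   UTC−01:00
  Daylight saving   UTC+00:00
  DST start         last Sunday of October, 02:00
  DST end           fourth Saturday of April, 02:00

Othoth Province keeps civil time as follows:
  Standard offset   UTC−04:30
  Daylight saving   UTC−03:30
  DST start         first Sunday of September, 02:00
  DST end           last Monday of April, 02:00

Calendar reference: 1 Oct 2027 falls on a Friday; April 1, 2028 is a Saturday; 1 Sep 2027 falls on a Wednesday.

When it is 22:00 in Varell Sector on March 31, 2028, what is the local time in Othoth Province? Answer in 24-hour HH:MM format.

18:30

1 October 2027 is a Friday, so Sundays fall on 3, 10, 17, 24, 31; the last is October 31.
1 April 2028 is a Saturday, so the first Saturday is April 1 and the fourth is April 22.
March 31, 2028 lies within the daylight-saving period (31 October 2027 – 22 April 2028), so Varell Sector is on daylight time, UTC+00:00.
22:00 Varell Sector − 0h = 22:00 UTC.
1 September 2027 is a Wednesday, so the first Sunday is September 5.
1 April 2028 is a Saturday, so Mondays fall on 3, 10, 17, 24; the last is April 24.
At the standard offset (UTC−04:30), 22:00 UTC − 4h30m = 17:30 Othoth Province standard time.
The standard-time date in Othoth Province, March 31, 2028, falls between 5 September 2027 and 24 April 2028, so daylight saving is in effect and Othoth Province is at UTC−03:30.
22:00 UTC − 3h30m = 18:30 Othoth Province.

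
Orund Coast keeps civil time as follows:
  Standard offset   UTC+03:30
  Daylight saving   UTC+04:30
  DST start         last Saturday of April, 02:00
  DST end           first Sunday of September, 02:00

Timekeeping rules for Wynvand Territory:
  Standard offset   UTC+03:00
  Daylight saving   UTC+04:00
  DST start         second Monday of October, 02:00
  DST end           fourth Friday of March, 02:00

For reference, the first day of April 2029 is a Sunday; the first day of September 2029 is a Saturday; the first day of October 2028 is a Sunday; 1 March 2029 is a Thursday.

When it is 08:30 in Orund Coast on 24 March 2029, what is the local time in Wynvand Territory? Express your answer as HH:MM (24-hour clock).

08:00

1 April 2029 is a Sunday, so Saturdays fall on 7, 14, 21, 28; the last is April 28.
1 September 2029 is a Saturday, so the first Sunday is September 2.
24 March 2029 is outside the daylight-saving period (28 April – 2 September), so Orund Coast is on standard time, UTC+03:30.
08:30 Orund Coast − 3h30m = 05:00 UTC.
1 October 2028 is a Sunday, so the first Monday is October 2 and the second is October 9.
1 March 2029 is a Thursday, so the first Friday is March 2 and the fourth is March 23.
At the standard offset (UTC+03:00), 05:00 UTC + 3h = 08:00 Wynvand Territory standard time.
Daylight saving runs 9 October 2028 – 23 March 2029; the standard-time date in Wynvand Territory, 24 March 2029, is outside that window, so Wynvand Territory is on standard time at UTC+03:00.
05:00 UTC + 3h = 08:00 Wynvand Territory.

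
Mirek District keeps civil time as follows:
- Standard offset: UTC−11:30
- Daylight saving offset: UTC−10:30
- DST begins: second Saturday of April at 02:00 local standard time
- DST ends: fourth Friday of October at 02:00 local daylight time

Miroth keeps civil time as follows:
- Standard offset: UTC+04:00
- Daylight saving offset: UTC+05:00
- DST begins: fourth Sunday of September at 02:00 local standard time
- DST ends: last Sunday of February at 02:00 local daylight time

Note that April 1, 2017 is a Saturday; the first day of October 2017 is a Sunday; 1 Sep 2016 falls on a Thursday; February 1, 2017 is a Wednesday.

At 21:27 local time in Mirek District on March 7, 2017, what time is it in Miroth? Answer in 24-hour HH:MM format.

12:57

1 April 2017 is a Saturday, so the first Saturday is April 1 and the second is April 8.
1 October 2017 is a Sunday, so the first Friday is October 6 and the fourth is October 27.
Daylight saving runs 8 April – 27 October; March 7, 2017 is outside that window, so Mirek District is on standard time at UTC−11:30.
21:27 Mirek District + 11h30m = 08:57 UTC (rolling into the next day, 8 March 2017).
1 September 2016 is a Thursday, so the first Sunday is September 4 and the fourth is September 25.
1 February 2017 is a Wednesday, so Sundays fall on 5, 12, 19, 26; the last is February 26.
At the standard offset (UTC+04:00), 08:57 UTC + 4h = 12:57 Miroth standard time.
Daylight saving runs 25 September 2016 – 26 February 2017; the standard-time date in Miroth, March 8, 2017, is outside that window, so Miroth is on standard time at UTC+04:00.
08:57 UTC + 4h = 12:57 Miroth.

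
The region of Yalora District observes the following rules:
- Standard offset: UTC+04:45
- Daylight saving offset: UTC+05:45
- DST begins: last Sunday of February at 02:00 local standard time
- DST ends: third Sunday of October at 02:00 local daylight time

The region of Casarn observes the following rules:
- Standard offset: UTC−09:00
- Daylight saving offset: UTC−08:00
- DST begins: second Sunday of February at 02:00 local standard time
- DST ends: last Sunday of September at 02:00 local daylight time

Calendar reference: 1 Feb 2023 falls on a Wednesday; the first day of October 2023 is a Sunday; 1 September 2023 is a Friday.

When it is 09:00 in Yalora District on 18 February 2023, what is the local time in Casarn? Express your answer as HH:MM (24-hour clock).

1 February 2023 is a Wednesday, so Sundays fall on 5, 12, 19, 26; the last is February 26.
1 October 2023 is a Sunday, so the first Sunday is October 1 and the third is October 15.
18 February 2023 does not fall between 26 February and 15 October, so daylight saving is not in effect and Yalora District is at UTC+04:45.
09:00 Yalora District − 4h45m = 04:15 UTC.
1 February 2023 is a Wednesday, so the first Sunday is February 5 and the second is February 12.
1 September 2023 is a Friday, so Sundays fall on 3, 10, 17, 24; the last is September 24.
At the standard offset (UTC−09:00), 04:15 UTC − 9h = 19:15 Casarn standard time (rolling into the previous day, 17 February 2023).
Daylight saving runs 12 February – 24 September; the standard-time date in Casarn, 17 February 2023, is inside that window, so Casarn is at UTC−08:00.
04:15 UTC − 8h = 20:15 Casarn (rolling into the previous day, 17 February 2023).

20:15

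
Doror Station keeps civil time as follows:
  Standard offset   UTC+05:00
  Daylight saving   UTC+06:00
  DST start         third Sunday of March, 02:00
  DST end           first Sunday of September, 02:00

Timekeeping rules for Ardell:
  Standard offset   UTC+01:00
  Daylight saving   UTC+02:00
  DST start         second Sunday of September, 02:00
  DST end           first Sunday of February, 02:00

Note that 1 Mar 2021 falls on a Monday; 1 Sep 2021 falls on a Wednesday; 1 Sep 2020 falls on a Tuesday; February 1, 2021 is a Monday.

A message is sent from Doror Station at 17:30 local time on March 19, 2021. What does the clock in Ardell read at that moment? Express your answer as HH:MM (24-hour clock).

13:30

1 March 2021 is a Monday, so the first Sunday is March 7 and the third is March 21.
1 September 2021 is a Wednesday, so the first Sunday is September 5.
Daylight saving runs 21 March – 5 September; March 19, 2021 is outside that window, so Doror Station is on standard time at UTC+05:00.
17:30 Doror Station − 5h = 12:30 UTC.
1 September 2020 is a Tuesday, so the first Sunday is September 6 and the second is September 13.
1 February 2021 is a Monday, so the first Sunday is February 7.
At the standard offset (UTC+01:00), 12:30 UTC + 1h = 13:30 Ardell standard time.
Daylight saving runs 13 September 2020 – 7 February 2021; the standard-time date in Ardell, March 19, 2021, is outside that window, so Ardell is on standard time at UTC+01:00.
12:30 UTC + 1h = 13:30 Ardell.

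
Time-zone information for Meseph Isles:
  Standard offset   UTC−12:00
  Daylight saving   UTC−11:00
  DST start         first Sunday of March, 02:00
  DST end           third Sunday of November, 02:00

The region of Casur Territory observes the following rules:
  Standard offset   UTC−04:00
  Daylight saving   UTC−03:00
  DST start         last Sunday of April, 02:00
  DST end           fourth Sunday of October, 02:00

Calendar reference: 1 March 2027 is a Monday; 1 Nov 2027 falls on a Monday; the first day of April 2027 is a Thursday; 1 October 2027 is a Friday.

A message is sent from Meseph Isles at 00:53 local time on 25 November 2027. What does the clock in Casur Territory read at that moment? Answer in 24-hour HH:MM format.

08:53

1 March 2027 is a Monday, so the first Sunday is March 7.
1 November 2027 is a Monday, so the first Sunday is November 7 and the third is November 21.
25 November 2027 does not fall between 7 March and 21 November, so daylight saving is not in effect and Meseph Isles is at UTC−12:00.
00:53 Meseph Isles + 12h = 12:53 UTC.
1 April 2027 is a Thursday, so Sundays fall on 4, 11, 18, 25; the last is April 25.
1 October 2027 is a Friday, so the first Sunday is October 3 and the fourth is October 24.
At the standard offset (UTC−04:00), 12:53 UTC − 4h = 08:53 Casur Territory standard time.
The standard-time date in Casur Territory, 25 November 2027, does not fall between 25 April and 24 October, so daylight saving is not in effect and Casur Territory is at UTC−04:00.
12:53 UTC − 4h = 08:53 Casur Territory.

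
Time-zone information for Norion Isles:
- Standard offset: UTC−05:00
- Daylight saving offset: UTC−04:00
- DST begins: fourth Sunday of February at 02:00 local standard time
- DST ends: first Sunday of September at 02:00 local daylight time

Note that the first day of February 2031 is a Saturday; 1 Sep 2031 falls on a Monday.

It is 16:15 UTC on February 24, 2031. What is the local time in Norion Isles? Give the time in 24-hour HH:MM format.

12:15

1 February 2031 is a Saturday, so the first Sunday is February 2 and the fourth is February 23.
1 September 2031 is a Monday, so the first Sunday is September 7.
At the standard offset (UTC−05:00), 16:15 UTC − 5h = 11:15 Norion Isles standard time.
Daylight saving runs 23 February – 7 September; the standard-time date in Norion Isles, February 24, 2031, is inside that window, so Norion Isles is at UTC−04:00.
16:15 UTC − 4h = 12:15 local.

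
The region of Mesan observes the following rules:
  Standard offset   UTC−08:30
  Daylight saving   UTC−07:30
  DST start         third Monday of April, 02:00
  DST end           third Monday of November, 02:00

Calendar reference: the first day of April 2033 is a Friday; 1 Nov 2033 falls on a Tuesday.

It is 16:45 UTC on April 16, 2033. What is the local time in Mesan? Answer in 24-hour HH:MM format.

08:15

1 April 2033 is a Friday, so the first Monday is April 4 and the third is April 18.
1 November 2033 is a Tuesday, so the first Monday is November 7 and the third is November 21.
At the standard offset (UTC−08:30), 16:45 UTC − 8h30m = 08:15 Mesan standard time.
The standard-time date in Mesan, April 16, 2033, is outside the daylight-saving period (18 April – 21 November), so Mesan is on standard time, UTC−08:30.
16:45 UTC − 8h30m = 08:15 local.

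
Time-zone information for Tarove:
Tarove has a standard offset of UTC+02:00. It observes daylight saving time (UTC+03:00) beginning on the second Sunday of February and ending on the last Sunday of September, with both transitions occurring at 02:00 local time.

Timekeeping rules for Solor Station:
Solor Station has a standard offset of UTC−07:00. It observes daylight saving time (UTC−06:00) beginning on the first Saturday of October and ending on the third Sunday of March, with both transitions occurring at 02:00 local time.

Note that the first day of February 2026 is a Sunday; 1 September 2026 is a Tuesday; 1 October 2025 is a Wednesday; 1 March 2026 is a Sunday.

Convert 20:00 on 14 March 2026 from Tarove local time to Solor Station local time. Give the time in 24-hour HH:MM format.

11:00

1 February 2026 is a Sunday, so the first Sunday is February 1 and the second is February 8.
1 September 2026 is a Tuesday, so Sundays fall on 6, 13, 20, 27; the last is September 27.
14 March 2026 falls between 8 February and 27 September, so daylight saving is in effect and Tarove is at UTC+03:00.
20:00 Tarove − 3h = 17:00 UTC.
1 October 2025 is a Wednesday, so the first Saturday is October 4.
1 March 2026 is a Sunday, so the first Sunday is March 1 and the third is March 15.
At the standard offset (UTC−07:00), 17:00 UTC − 7h = 10:00 Solor Station standard time.
Daylight saving runs 4 October 2025 – 15 March 2026; the standard-time date in Solor Station, 14 March 2026, is inside that window, so Solor Station is at UTC−06:00.
17:00 UTC − 6h = 11:00 Solor Station.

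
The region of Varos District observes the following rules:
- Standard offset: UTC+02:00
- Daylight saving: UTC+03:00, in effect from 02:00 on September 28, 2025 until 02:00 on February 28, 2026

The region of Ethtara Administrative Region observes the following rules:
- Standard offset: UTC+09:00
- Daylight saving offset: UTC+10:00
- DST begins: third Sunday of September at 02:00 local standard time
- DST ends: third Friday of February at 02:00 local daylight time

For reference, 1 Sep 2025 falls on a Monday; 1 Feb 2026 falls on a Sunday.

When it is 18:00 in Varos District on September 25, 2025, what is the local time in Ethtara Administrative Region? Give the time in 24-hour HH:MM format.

Daylight saving runs 28 September 2025 – 28 February 2026; September 25, 2025 is outside that window, so Varos District is on standard time at UTC+02:00.
18:00 Varos District − 2h = 16:00 UTC.
1 September 2025 is a Monday, so the first Sunday is September 7 and the third is September 21.
1 February 2026 is a Sunday, so the first Friday is February 6 and the third is February 20.
At the standard offset (UTC+09:00), 16:00 UTC + 9h = 01:00 Ethtara Administrative Region standard time (rolling into the next day, 26 September 2025).
The standard-time date in Ethtara Administrative Region, September 26, 2025, falls between 21 September 2025 and 20 February 2026, so daylight saving is in effect and Ethtara Administrative Region is at UTC+10:00.
16:00 UTC + 10h = 02:00 Ethtara Administrative Region (rolling into the next day, 26 September 2025).

02:00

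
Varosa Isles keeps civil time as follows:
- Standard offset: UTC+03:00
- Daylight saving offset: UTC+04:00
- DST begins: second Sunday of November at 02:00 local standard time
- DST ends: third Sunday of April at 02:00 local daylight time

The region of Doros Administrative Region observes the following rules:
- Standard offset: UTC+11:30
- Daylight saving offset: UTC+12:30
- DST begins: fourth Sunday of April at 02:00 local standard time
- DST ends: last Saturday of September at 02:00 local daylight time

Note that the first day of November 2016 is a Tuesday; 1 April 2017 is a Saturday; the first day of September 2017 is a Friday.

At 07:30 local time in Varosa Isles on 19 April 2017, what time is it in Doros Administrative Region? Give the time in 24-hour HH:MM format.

16:00

1 November 2016 is a Tuesday, so the first Sunday is November 6 and the second is November 13.
1 April 2017 is a Saturday, so the first Sunday is April 2 and the third is April 16.
19 April 2017 is outside the daylight-saving period (13 November 2016 – 16 April 2017), so Varosa Isles is on standard time, UTC+03:00.
07:30 Varosa Isles − 3h = 04:30 UTC.
1 April 2017 is a Saturday, so the first Sunday is April 2 and the fourth is April 23.
1 September 2017 is a Friday, so Saturdays fall on 2, 9, 16, 23, 30; the last is September 30.
At the standard offset (UTC+11:30), 04:30 UTC + 11h30m = 16:00 Doros Administrative Region standard time.
The standard-time date in Doros Administrative Region, 19 April 2017, is outside the daylight-saving period (23 April – 30 September), so Doros Administrative Region is on standard time, UTC+11:30.
04:30 UTC + 11h30m = 16:00 Doros Administrative Region.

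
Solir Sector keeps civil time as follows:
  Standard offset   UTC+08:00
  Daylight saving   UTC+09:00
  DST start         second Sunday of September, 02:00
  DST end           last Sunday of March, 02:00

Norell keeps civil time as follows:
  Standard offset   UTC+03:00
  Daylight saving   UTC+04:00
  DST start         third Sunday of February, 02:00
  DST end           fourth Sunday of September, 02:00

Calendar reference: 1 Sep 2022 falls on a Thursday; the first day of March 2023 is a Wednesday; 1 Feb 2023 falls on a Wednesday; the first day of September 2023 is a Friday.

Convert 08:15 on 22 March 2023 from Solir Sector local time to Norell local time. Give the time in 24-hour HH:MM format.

1 September 2022 is a Thursday, so the first Sunday is September 4 and the second is September 11.
1 March 2023 is a Wednesday, so Sundays fall on 5, 12, 19, 26; the last is March 26.
22 March 2023 falls between 11 September 2022 and 26 March 2023, so daylight saving is in effect and Solir Sector is at UTC+09:00.
08:15 Solir Sector − 9h = 23:15 UTC (rolling into the previous day, 21 March 2023).
1 February 2023 is a Wednesday, so the first Sunday is February 5 and the third is February 19.
1 September 2023 is a Friday, so the first Sunday is September 3 and the fourth is September 24.
At the standard offset (UTC+03:00), 23:15 UTC + 3h = 02:15 Norell standard time (rolling into the next day, 22 March 2023).
The standard-time date in Norell, 22 March 2023, falls between 19 February and 24 September, so daylight saving is in effect and Norell is at UTC+04:00.
23:15 UTC + 4h = 03:15 Norell (rolling into the next day, 22 March 2023).

03:15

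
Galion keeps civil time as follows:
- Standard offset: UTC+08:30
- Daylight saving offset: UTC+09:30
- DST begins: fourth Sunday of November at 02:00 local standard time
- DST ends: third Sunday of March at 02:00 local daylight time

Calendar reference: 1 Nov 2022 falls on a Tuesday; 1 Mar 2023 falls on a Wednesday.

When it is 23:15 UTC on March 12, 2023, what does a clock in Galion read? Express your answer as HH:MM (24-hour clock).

1 November 2022 is a Tuesday, so the first Sunday is November 6 and the fourth is November 27.
1 March 2023 is a Wednesday, so the first Sunday is March 5 and the third is March 19.
At the standard offset (UTC+08:30), 23:15 UTC + 8h30m = 07:45 Galion standard time (rolling into the next day, 13 March 2023).
Daylight saving runs 27 November 2022 – 19 March 2023; the standard-time date in Galion, March 13, 2023, is inside that window, so Galion is at UTC+09:30.
23:15 UTC + 9h30m = 08:45 local (rolling into the next day, 13 March 2023).

08:45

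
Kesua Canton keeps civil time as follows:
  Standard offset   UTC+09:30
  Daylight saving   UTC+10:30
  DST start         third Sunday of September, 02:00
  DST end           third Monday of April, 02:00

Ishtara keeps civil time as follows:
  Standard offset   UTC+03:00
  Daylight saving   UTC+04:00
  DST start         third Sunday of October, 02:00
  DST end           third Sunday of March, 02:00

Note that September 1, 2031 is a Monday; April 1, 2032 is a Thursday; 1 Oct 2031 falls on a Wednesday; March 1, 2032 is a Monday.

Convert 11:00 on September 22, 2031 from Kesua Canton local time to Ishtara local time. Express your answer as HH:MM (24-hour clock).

1 September 2031 is a Monday, so the first Sunday is September 7 and the third is September 21.
1 April 2032 is a Thursday, so the first Monday is April 5 and the third is April 19.
September 22, 2031 lies within the daylight-saving period (21 September 2031 – 19 April 2032), so Kesua Canton is on daylight time, UTC+10:30.
11:00 Kesua Canton − 10h30m = 00:30 UTC.
1 October 2031 is a Wednesday, so the first Sunday is October 5 and the third is October 19.
1 March 2032 is a Monday, so the first Sunday is March 7 and the third is March 21.
At the standard offset (UTC+03:00), 00:30 UTC + 3h = 03:30 Ishtara standard time.
The standard-time date in Ishtara, September 22, 2031, does not fall between 19 October 2031 and 21 March 2032, so daylight saving is not in effect and Ishtara is at UTC+03:00.
00:30 UTC + 3h = 03:30 Ishtara.

03:30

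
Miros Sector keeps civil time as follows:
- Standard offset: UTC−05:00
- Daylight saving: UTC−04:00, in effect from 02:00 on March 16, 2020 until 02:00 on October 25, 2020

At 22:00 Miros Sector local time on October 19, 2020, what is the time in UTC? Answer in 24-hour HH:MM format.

02:00

October 19, 2020 lies within the daylight-saving period (16 March – 25 October), so Miros Sector is on daylight time, UTC−04:00.
22:00 local + 4h = 02:00 UTC (rolling into the next day, 20 October 2020).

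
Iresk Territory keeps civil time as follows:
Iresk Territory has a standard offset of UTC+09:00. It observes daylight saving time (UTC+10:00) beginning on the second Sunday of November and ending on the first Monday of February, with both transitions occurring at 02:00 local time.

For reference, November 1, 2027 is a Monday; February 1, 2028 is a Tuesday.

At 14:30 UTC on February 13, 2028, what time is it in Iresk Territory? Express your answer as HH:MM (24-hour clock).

23:30

1 November 2027 is a Monday, so the first Sunday is November 7 and the second is November 14.
1 February 2028 is a Tuesday, so the first Monday is February 7.
At the standard offset (UTC+09:00), 14:30 UTC + 9h = 23:30 Iresk Territory standard time.
The standard-time date in Iresk Territory, February 13, 2028, is outside the daylight-saving period (14 November 2027 – 7 February 2028), so Iresk Territory is on standard time, UTC+09:00.
14:30 UTC + 9h = 23:30 local.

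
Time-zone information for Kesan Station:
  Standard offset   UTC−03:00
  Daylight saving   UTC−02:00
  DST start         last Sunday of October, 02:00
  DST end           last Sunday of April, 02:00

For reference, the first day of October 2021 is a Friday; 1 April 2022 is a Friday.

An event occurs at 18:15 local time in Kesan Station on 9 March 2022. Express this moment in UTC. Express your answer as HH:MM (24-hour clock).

1 October 2021 is a Friday, so Sundays fall on 3, 10, 17, 24, 31; the last is October 31.
1 April 2022 is a Friday, so Sundays fall on 3, 10, 17, 24; the last is April 24.
Daylight saving runs 31 October 2021 – 24 April 2022; 9 March 2022 is inside that window, so Kesan Station is at UTC−02:00.
18:15 local + 2h = 20:15 UTC.

20:15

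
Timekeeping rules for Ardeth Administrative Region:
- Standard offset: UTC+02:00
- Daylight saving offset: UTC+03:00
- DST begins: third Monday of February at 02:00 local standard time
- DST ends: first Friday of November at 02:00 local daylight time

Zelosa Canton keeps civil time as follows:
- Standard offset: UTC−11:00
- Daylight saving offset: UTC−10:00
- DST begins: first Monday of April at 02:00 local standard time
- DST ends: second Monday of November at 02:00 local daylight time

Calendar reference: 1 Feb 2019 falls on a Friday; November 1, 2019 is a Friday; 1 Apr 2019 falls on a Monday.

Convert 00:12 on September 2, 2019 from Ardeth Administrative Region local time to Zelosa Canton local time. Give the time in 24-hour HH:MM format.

11:12

1 February 2019 is a Friday, so the first Monday is February 4 and the third is February 18.
1 November 2019 is a Friday, so the first Friday is November 1.
September 2, 2019 falls between 18 February and 1 November, so daylight saving is in effect and Ardeth Administrative Region is at UTC+03:00.
00:12 Ardeth Administrative Region − 3h = 21:12 UTC (rolling into the previous day, 1 September 2019).
1 April 2019 is a Monday, so the first Monday is April 1.
1 November 2019 is a Friday, so the first Monday is November 4 and the second is November 11.
At the standard offset (UTC−11:00), 21:12 UTC − 11h = 10:12 Zelosa Canton standard time.
The standard-time date in Zelosa Canton, September 1, 2019, falls between 1 April and 11 November, so daylight saving is in effect and Zelosa Canton is at UTC−10:00.
21:12 UTC − 10h = 11:12 Zelosa Canton.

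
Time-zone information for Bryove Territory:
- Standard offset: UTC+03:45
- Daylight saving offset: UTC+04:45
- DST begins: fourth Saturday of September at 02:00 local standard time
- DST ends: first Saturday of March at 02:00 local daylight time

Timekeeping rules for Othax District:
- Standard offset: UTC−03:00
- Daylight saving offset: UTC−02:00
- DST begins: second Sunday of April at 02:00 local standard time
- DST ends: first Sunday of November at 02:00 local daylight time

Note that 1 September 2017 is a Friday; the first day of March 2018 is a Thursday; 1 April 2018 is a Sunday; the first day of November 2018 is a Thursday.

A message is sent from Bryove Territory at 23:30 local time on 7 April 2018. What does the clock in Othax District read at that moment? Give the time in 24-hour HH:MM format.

16:45

1 September 2017 is a Friday, so the first Saturday is September 2 and the fourth is September 23.
1 March 2018 is a Thursday, so the first Saturday is March 3.
7 April 2018 does not fall between 23 September 2017 and 3 March 2018, so daylight saving is not in effect and Bryove Territory is at UTC+03:45.
23:30 Bryove Territory − 3h45m = 19:45 UTC.
1 April 2018 is a Sunday, so the first Sunday is April 1 and the second is April 8.
1 November 2018 is a Thursday, so the first Sunday is November 4.
At the standard offset (UTC−03:00), 19:45 UTC − 3h = 16:45 Othax District standard time.
Daylight saving runs 8 April – 4 November; the standard-time date in Othax District, 7 April 2018, is outside that window, so Othax District is on standard time at UTC−03:00.
19:45 UTC − 3h = 16:45 Othax District.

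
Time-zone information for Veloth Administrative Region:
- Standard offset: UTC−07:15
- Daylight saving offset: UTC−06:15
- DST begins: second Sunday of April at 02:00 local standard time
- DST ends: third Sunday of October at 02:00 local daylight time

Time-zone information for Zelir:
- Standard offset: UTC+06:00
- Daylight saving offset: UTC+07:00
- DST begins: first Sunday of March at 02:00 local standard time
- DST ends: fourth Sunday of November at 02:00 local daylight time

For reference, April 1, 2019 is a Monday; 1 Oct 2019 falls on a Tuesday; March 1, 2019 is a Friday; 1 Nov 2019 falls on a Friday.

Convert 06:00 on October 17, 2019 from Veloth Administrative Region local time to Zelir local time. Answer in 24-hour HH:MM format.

1 April 2019 is a Monday, so the first Sunday is April 7 and the second is April 14.
1 October 2019 is a Tuesday, so the first Sunday is October 6 and the third is October 20.
October 17, 2019 falls between 14 April and 20 October, so daylight saving is in effect and Veloth Administrative Region is at UTC−06:15.
06:00 Veloth Administrative Region + 6h15m = 12:15 UTC.
1 March 2019 is a Friday, so the first Sunday is March 3.
1 November 2019 is a Friday, so the first Sunday is November 3 and the fourth is November 24.
At the standard offset (UTC+06:00), 12:15 UTC + 6h = 18:15 Zelir standard time.
Daylight saving runs 3 March – 24 November; the standard-time date in Zelir, October 17, 2019, is inside that window, so Zelir is at UTC+07:00.
12:15 UTC + 7h = 19:15 Zelir.

19:15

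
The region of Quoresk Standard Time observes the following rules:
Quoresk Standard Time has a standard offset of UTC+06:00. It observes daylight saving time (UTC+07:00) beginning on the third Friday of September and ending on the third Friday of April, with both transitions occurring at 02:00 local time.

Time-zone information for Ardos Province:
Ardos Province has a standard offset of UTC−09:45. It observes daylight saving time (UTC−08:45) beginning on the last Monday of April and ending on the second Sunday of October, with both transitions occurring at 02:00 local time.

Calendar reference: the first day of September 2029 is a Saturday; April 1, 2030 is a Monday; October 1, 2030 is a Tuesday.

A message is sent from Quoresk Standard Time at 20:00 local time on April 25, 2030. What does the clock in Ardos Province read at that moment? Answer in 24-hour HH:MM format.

04:15

1 September 2029 is a Saturday, so the first Friday is September 7 and the third is September 21.
1 April 2030 is a Monday, so the first Friday is April 5 and the third is April 19.
Daylight saving runs 21 September 2029 – 19 April 2030; April 25, 2030 is outside that window, so Quoresk Standard Time is on standard time at UTC+06:00.
20:00 Quoresk Standard Time − 6h = 14:00 UTC.
1 April 2030 is a Monday, so Mondays fall on 1, 8, 15, 22, 29; the last is April 29.
1 October 2030 is a Tuesday, so the first Sunday is October 6 and the second is October 13.
At the standard offset (UTC−09:45), 14:00 UTC − 9h45m = 04:15 Ardos Province standard time.
Daylight saving runs 29 April – 13 October; the standard-time date in Ardos Province, April 25, 2030, is outside that window, so Ardos Province is on standard time at UTC−09:45.
14:00 UTC − 9h45m = 04:15 Ardos Province.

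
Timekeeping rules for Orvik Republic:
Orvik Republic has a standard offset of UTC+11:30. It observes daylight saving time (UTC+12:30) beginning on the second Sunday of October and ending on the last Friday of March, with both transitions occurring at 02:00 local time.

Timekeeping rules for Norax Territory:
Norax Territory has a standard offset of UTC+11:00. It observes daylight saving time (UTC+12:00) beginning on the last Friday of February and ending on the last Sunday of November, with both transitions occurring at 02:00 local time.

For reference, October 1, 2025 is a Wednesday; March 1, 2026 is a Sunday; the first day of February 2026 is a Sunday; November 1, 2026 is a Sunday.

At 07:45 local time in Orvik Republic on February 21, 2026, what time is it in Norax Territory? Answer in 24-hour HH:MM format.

06:15

1 October 2025 is a Wednesday, so the first Sunday is October 5 and the second is October 12.
1 March 2026 is a Sunday, so Fridays fall on 6, 13, 20, 27; the last is March 27.
Daylight saving runs 12 October 2025 – 27 March 2026; February 21, 2026 is inside that window, so Orvik Republic is at UTC+12:30.
07:45 Orvik Republic − 12h30m = 19:15 UTC (rolling into the previous day, 20 February 2026).
1 February 2026 is a Sunday, so Fridays fall on 6, 13, 20, 27; the last is February 27.
1 November 2026 is a Sunday, so Sundays fall on 1, 8, 15, 22, 29; the last is November 29.
At the standard offset (UTC+11:00), 19:15 UTC + 11h = 06:15 Norax Territory standard time (rolling into the next day, 21 February 2026).
The standard-time date in Norax Territory, February 21, 2026, is outside the daylight-saving period (27 February – 29 November), so Norax Territory is on standard time, UTC+11:00.
19:15 UTC + 11h = 06:15 Norax Territory (rolling into the next day, 21 February 2026).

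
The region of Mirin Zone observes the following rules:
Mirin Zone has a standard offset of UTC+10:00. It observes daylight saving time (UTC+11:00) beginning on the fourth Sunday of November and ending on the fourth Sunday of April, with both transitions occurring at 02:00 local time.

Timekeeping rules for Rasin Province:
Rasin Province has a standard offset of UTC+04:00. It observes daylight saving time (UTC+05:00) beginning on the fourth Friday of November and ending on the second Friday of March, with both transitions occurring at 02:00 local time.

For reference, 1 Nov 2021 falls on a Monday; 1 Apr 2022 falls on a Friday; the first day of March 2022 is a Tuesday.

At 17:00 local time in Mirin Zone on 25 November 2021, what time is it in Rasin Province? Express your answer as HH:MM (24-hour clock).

1 November 2021 is a Monday, so the first Sunday is November 7 and the fourth is November 28.
1 April 2022 is a Friday, so the first Sunday is April 3 and the fourth is April 24.
25 November 2021 is outside the daylight-saving period (28 November 2021 – 24 April 2022), so Mirin Zone is on standard time, UTC+10:00.
17:00 Mirin Zone − 10h = 07:00 UTC.
1 November 2021 is a Monday, so the first Friday is November 5 and the fourth is November 26.
1 March 2022 is a Tuesday, so the first Friday is March 4 and the second is March 11.
At the standard offset (UTC+04:00), 07:00 UTC + 4h = 11:00 Rasin Province standard time.
The standard-time date in Rasin Province, 25 November 2021, does not fall between 26 November 2021 and 11 March 2022, so daylight saving is not in effect and Rasin Province is at UTC+04:00.
07:00 UTC + 4h = 11:00 Rasin Province.

11:00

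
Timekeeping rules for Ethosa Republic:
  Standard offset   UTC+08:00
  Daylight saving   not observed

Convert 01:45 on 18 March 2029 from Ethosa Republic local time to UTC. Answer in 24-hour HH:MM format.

17:45

Ethosa Republic stays on UTC+08:00 all year.
01:45 local − 8h = 17:45 UTC (rolling into the previous day, 17 March 2029).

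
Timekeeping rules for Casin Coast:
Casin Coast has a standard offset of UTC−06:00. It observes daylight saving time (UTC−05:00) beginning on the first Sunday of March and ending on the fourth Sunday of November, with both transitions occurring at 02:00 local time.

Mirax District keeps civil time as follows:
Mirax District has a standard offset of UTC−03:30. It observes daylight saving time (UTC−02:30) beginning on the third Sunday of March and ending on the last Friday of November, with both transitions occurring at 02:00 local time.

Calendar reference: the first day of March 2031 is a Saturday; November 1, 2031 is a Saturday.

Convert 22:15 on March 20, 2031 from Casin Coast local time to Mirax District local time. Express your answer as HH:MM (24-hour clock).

00:45

1 March 2031 is a Saturday, so the first Sunday is March 2.
1 November 2031 is a Saturday, so the first Sunday is November 2 and the fourth is November 23.
March 20, 2031 falls between 2 March and 23 November, so daylight saving is in effect and Casin Coast is at UTC−05:00.
22:15 Casin Coast + 5h = 03:15 UTC (rolling into the next day, 21 March 2031).
1 March 2031 is a Saturday, so the first Sunday is March 2 and the third is March 16.
1 November 2031 is a Saturday, so Fridays fall on 7, 14, 21, 28; the last is November 28.
At the standard offset (UTC−03:30), 03:15 UTC − 3h30m = 23:45 Mirax District standard time (rolling into the previous day, 20 March 2031).
The standard-time date in Mirax District, March 20, 2031, lies within the daylight-saving period (16 March – 28 November), so Mirax District is on daylight time, UTC−02:30.
03:15 UTC − 2h30m = 00:45 Mirax District.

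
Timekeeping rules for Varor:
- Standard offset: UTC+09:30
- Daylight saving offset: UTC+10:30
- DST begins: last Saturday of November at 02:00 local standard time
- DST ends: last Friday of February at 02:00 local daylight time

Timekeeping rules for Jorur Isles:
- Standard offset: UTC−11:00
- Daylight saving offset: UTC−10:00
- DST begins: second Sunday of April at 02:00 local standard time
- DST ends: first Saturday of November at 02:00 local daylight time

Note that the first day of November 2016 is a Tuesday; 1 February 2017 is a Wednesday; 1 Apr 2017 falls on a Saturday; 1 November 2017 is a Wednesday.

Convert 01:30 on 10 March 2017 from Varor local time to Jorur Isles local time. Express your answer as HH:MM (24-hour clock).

05:00

1 November 2016 is a Tuesday, so Saturdays fall on 5, 12, 19, 26; the last is November 26.
1 February 2017 is a Wednesday, so Fridays fall on 3, 10, 17, 24; the last is February 24.
10 March 2017 is outside the daylight-saving period (26 November 2016 – 24 February 2017), so Varor is on standard time, UTC+09:30.
01:30 Varor − 9h30m = 16:00 UTC (rolling into the previous day, 9 March 2017).
1 April 2017 is a Saturday, so the first Sunday is April 2 and the second is April 9.
1 November 2017 is a Wednesday, so the first Saturday is November 4.
At the standard offset (UTC−11:00), 16:00 UTC − 11h = 05:00 Jorur Isles standard time.
The standard-time date in Jorur Isles, 9 March 2017, does not fall between 9 April and 4 November, so daylight saving is not in effect and Jorur Isles is at UTC−11:00.
16:00 UTC − 11h = 05:00 Jorur Isles.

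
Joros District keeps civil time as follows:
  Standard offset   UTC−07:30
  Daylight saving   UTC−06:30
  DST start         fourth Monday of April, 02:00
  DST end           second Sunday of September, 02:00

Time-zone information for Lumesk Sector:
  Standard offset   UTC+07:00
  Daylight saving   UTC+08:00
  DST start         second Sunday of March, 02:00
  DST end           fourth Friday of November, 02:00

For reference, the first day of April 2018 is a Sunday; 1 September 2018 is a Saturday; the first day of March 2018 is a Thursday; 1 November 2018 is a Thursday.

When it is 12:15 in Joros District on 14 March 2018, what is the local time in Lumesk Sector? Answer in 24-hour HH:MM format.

1 April 2018 is a Sunday, so the first Monday is April 2 and the fourth is April 23.
1 September 2018 is a Saturday, so the first Sunday is September 2 and the second is September 9.
14 March 2018 does not fall between 23 April and 9 September, so daylight saving is not in effect and Joros District is at UTC−07:30.
12:15 Joros District + 7h30m = 19:45 UTC.
1 March 2018 is a Thursday, so the first Sunday is March 4 and the second is March 11.
1 November 2018 is a Thursday, so the first Friday is November 2 and the fourth is November 23.
At the standard offset (UTC+07:00), 19:45 UTC + 7h = 02:45 Lumesk Sector standard time (rolling into the next day, 15 March 2018).
Daylight saving runs 11 March – 23 November; the standard-time date in Lumesk Sector, 15 March 2018, is inside that window, so Lumesk Sector is at UTC+08:00.
19:45 UTC + 8h = 03:45 Lumesk Sector (rolling into the next day, 15 March 2018).

03:45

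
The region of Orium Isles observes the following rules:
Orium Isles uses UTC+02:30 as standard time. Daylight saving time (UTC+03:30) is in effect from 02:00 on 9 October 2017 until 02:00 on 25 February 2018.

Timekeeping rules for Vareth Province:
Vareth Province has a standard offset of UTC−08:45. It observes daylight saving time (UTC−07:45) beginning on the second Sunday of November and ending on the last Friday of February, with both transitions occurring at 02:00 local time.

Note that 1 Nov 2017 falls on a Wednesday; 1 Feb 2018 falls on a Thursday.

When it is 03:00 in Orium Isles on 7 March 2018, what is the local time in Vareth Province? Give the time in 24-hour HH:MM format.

15:45

Daylight saving runs 9 October 2017 – 25 February 2018; 7 March 2018 is outside that window, so Orium Isles is on standard time at UTC+02:30.
03:00 Orium Isles − 2h30m = 00:30 UTC.
1 November 2017 is a Wednesday, so the first Sunday is November 5 and the second is November 12.
1 February 2018 is a Thursday, so Fridays fall on 2, 9, 16, 23; the last is February 23.
At the standard offset (UTC−08:45), 00:30 UTC − 8h45m = 15:45 Vareth Province standard time (rolling into the previous day, 6 March 2018).
Daylight saving runs 12 November 2017 – 23 February 2018; the standard-time date in Vareth Province, 6 March 2018, is outside that window, so Vareth Province is on standard time at UTC−08:45.
00:30 UTC − 8h45m = 15:45 Vareth Province (rolling into the previous day, 6 March 2018).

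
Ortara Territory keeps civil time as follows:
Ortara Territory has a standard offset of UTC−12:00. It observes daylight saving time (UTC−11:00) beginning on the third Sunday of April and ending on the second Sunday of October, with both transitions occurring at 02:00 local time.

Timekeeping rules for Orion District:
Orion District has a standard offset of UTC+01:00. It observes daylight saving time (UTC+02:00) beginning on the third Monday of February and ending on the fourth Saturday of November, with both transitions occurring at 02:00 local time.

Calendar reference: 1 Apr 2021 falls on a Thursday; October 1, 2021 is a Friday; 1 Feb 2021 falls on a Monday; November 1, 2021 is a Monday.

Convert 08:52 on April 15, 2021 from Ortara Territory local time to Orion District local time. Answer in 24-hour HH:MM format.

22:52

1 April 2021 is a Thursday, so the first Sunday is April 4 and the third is April 18.
1 October 2021 is a Friday, so the first Sunday is October 3 and the second is October 10.
April 15, 2021 does not fall between 18 April and 10 October, so daylight saving is not in effect and Ortara Territory is at UTC−12:00.
08:52 Ortara Territory + 12h = 20:52 UTC.
1 February 2021 is a Monday, so the first Monday is February 1 and the third is February 15.
1 November 2021 is a Monday, so the first Saturday is November 6 and the fourth is November 27.
At the standard offset (UTC+01:00), 20:52 UTC + 1h = 21:52 Orion District standard time.
The standard-time date in Orion District, April 15, 2021, lies within the daylight-saving period (15 February – 27 November), so Orion District is on daylight time, UTC+02:00.
20:52 UTC + 2h = 22:52 Orion District.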